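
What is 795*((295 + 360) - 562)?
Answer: 73935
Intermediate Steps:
795*((295 + 360) - 562) = 795*(655 - 562) = 795*93 = 73935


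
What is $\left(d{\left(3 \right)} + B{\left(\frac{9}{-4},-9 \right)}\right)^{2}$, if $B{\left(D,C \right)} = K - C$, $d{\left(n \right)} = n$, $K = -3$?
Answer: $81$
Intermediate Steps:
$B{\left(D,C \right)} = -3 - C$
$\left(d{\left(3 \right)} + B{\left(\frac{9}{-4},-9 \right)}\right)^{2} = \left(3 - -6\right)^{2} = \left(3 + \left(-3 + 9\right)\right)^{2} = \left(3 + 6\right)^{2} = 9^{2} = 81$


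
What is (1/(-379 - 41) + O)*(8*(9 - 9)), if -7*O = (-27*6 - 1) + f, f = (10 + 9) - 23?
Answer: 0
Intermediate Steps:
f = -4 (f = 19 - 23 = -4)
O = 167/7 (O = -((-27*6 - 1) - 4)/7 = -((-162 - 1) - 4)/7 = -(-163 - 4)/7 = -⅐*(-167) = 167/7 ≈ 23.857)
(1/(-379 - 41) + O)*(8*(9 - 9)) = (1/(-379 - 41) + 167/7)*(8*(9 - 9)) = (1/(-420) + 167/7)*(8*0) = (-1/420 + 167/7)*0 = (10019/420)*0 = 0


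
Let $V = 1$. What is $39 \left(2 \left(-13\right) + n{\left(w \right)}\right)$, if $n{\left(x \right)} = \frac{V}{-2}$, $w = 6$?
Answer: $- \frac{2067}{2} \approx -1033.5$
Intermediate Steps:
$n{\left(x \right)} = - \frac{1}{2}$ ($n{\left(x \right)} = 1 \frac{1}{-2} = 1 \left(- \frac{1}{2}\right) = - \frac{1}{2}$)
$39 \left(2 \left(-13\right) + n{\left(w \right)}\right) = 39 \left(2 \left(-13\right) - \frac{1}{2}\right) = 39 \left(-26 - \frac{1}{2}\right) = 39 \left(- \frac{53}{2}\right) = - \frac{2067}{2}$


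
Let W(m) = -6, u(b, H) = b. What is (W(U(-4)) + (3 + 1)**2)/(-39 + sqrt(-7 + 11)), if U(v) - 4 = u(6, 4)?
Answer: -10/37 ≈ -0.27027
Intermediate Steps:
U(v) = 10 (U(v) = 4 + 6 = 10)
(W(U(-4)) + (3 + 1)**2)/(-39 + sqrt(-7 + 11)) = (-6 + (3 + 1)**2)/(-39 + sqrt(-7 + 11)) = (-6 + 4**2)/(-39 + sqrt(4)) = (-6 + 16)/(-39 + 2) = 10/(-37) = -1/37*10 = -10/37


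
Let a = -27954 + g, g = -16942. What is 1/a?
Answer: -1/44896 ≈ -2.2274e-5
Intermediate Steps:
a = -44896 (a = -27954 - 16942 = -44896)
1/a = 1/(-44896) = -1/44896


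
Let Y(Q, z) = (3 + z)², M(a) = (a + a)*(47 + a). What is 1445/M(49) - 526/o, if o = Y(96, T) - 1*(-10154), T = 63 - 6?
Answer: 7462961/64698816 ≈ 0.11535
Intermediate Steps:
T = 57
M(a) = 2*a*(47 + a) (M(a) = (2*a)*(47 + a) = 2*a*(47 + a))
o = 13754 (o = (3 + 57)² - 1*(-10154) = 60² + 10154 = 3600 + 10154 = 13754)
1445/M(49) - 526/o = 1445/((2*49*(47 + 49))) - 526/13754 = 1445/((2*49*96)) - 526*1/13754 = 1445/9408 - 263/6877 = 7462961/64698816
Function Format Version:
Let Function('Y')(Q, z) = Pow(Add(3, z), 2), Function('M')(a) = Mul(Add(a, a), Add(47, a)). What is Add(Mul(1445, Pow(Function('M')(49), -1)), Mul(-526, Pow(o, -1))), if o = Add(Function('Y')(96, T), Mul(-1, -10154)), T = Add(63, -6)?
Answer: Rational(7462961, 64698816) ≈ 0.11535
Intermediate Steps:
T = 57
Function('M')(a) = Mul(2, a, Add(47, a)) (Function('M')(a) = Mul(Mul(2, a), Add(47, a)) = Mul(2, a, Add(47, a)))
o = 13754 (o = Add(Pow(Add(3, 57), 2), Mul(-1, -10154)) = Add(Pow(60, 2), 10154) = Add(3600, 10154) = 13754)
Add(Mul(1445, Pow(Function('M')(49), -1)), Mul(-526, Pow(o, -1))) = Add(Mul(1445, Pow(Mul(2, 49, Add(47, 49)), -1)), Mul(-526, Pow(13754, -1))) = Add(Mul(1445, Pow(Mul(2, 49, 96), -1)), Mul(-526, Rational(1, 13754))) = Add(Mul(1445, Pow(9408, -1)), Rational(-263, 6877)) = Add(Mul(1445, Rational(1, 9408)), Rational(-263, 6877)) = Add(Rational(1445, 9408), Rational(-263, 6877)) = Rational(7462961, 64698816)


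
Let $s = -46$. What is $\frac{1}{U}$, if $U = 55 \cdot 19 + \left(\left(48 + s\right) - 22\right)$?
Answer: $\frac{1}{1025} \approx 0.00097561$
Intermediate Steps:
$U = 1025$ ($U = 55 \cdot 19 + \left(\left(48 - 46\right) - 22\right) = 1045 + \left(2 - 22\right) = 1045 - 20 = 1025$)
$\frac{1}{U} = \frac{1}{1025}$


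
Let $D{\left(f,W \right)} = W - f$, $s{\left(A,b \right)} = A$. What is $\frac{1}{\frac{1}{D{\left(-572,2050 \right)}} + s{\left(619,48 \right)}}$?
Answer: $\frac{2622}{1623019} \approx 0.0016155$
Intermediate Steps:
$\frac{1}{\frac{1}{D{\left(-572,2050 \right)}} + s{\left(619,48 \right)}} = \frac{1}{\frac{1}{2050 - -572} + 619} = \frac{1}{\frac{1}{2050 + 572} + 619} = \frac{1}{\frac{1}{2622} + 619} = \frac{1}{\frac{1623019}{2622}} = \frac{2622}{1623019}$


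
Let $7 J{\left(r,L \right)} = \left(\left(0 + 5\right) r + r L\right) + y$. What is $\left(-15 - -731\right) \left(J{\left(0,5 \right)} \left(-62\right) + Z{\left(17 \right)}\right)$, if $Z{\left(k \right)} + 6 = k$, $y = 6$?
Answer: $- \frac{211220}{7} \approx -30174.0$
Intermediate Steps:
$Z{\left(k \right)} = -6 + k$
$J{\left(r,L \right)} = \frac{6}{7} + \frac{5 r}{7} + \frac{L r}{7}$ ($J{\left(r,L \right)} = \frac{\left(\left(0 + 5\right) r + r L\right) + 6}{7} = \frac{\left(5 r + L r\right) + 6}{7} = \frac{6 + 5 r + L r}{7} = \frac{6}{7} + \frac{5 r}{7} + \frac{L r}{7}$)
$\left(-15 - -731\right) \left(J{\left(0,5 \right)} \left(-62\right) + Z{\left(17 \right)}\right) = \left(-15 - -731\right) \left(\left(\frac{6}{7} + \frac{5}{7} \cdot 0 + \frac{1}{7} \cdot 5 \cdot 0\right) \left(-62\right) + \left(-6 + 17\right)\right) = \left(-15 + 731\right) \left(\left(\frac{6}{7} + 0 + 0\right) \left(-62\right) + 11\right) = 716 \left(\frac{6}{7} \left(-62\right) + 11\right) = 716 \left(- \frac{372}{7} + 11\right) = 716 \left(- \frac{295}{7}\right) = - \frac{211220}{7}$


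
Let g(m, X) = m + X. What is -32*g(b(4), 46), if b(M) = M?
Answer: -1600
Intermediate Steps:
g(m, X) = X + m
-32*g(b(4), 46) = -32*(46 + 4) = -32*50 = -1600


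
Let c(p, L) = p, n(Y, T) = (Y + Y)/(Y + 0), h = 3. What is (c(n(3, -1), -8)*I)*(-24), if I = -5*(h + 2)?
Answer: 1200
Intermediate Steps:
n(Y, T) = 2 (n(Y, T) = (2*Y)/Y = 2)
I = -25 (I = -5*(3 + 2) = -5*5 = -25)
(c(n(3, -1), -8)*I)*(-24) = (2*(-25))*(-24) = -50*(-24) = 1200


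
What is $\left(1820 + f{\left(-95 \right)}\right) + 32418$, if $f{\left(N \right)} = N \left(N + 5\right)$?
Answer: $42788$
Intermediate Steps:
$f{\left(N \right)} = N \left(5 + N\right)$
$\left(1820 + f{\left(-95 \right)}\right) + 32418 = \left(1820 - 95 \left(5 - 95\right)\right) + 32418 = \left(1820 - -8550\right) + 32418 = \left(1820 + 8550\right) + 32418 = 10370 + 32418 = 42788$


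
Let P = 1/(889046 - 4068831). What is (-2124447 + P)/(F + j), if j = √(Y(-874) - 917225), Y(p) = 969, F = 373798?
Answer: -631277977936729252/111074549277668025 + 6755284703896*I*√57266/111074549277668025 ≈ -5.6834 + 0.014554*I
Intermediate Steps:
P = -1/3179785 (P = 1/(-3179785) = -1/3179785 ≈ -3.1449e-7)
j = 4*I*√57266 (j = √(969 - 917225) = √(-916256) = 4*I*√57266 ≈ 957.21*I)
(-2124447 + P)/(F + j) = (-2124447 - 1/3179785)/(373798 + 4*I*√57266) = -6755284703896/(3179785*(373798 + 4*I*√57266))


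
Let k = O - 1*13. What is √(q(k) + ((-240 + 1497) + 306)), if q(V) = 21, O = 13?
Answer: 12*√11 ≈ 39.799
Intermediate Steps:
k = 0 (k = 13 - 1*13 = 13 - 13 = 0)
√(q(k) + ((-240 + 1497) + 306)) = √(21 + ((-240 + 1497) + 306)) = √(21 + (1257 + 306)) = √(21 + 1563) = √1584 = 12*√11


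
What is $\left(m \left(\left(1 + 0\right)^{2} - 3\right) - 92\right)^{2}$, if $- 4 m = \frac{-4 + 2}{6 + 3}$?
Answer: $\frac{687241}{81} \approx 8484.5$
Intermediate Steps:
$m = \frac{1}{18}$ ($m = - \frac{\left(-4 + 2\right) \frac{1}{6 + 3}}{4} = - \frac{\left(-2\right) \frac{1}{9}}{4} = \left(- \frac{1}{4}\right) \left(- \frac{2}{9}\right) = \frac{1}{18} \approx 0.055556$)
$\left(m \left(\left(1 + 0\right)^{2} - 3\right) - 92\right)^{2} = \left(\frac{\left(1 + 0\right)^{2} - 3}{18} - 92\right)^{2} = \left(\frac{1^{2} - 3}{18} - 92\right)^{2} = \left(\frac{1 - 3}{18} - 92\right)^{2} = \left(\frac{1}{18} \left(-2\right) - 92\right)^{2} = \left(- \frac{1}{9} - 92\right)^{2} = \left(- \frac{829}{9}\right)^{2} = \frac{687241}{81}$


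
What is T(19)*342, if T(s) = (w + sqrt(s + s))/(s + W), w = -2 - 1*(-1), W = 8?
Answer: -38/3 + 38*sqrt(38)/3 ≈ 65.416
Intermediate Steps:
w = -1 (w = -2 + 1 = -1)
T(s) = (-1 + sqrt(2)*sqrt(s))/(8 + s) (T(s) = (-1 + sqrt(s + s))/(s + 8) = (-1 + sqrt(2*s))/(8 + s) = (-1 + sqrt(2)*sqrt(s))/(8 + s))
T(19)*342 = ((-1 + sqrt(2)*sqrt(19))/(8 + 19))*342 = ((-1 + sqrt(38))/27)*342 = (-1/27 + sqrt(38)/27)*342 = -38/3 + 38*sqrt(38)/3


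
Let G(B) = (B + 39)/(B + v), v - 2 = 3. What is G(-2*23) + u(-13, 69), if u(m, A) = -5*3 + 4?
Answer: -444/41 ≈ -10.829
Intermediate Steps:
v = 5 (v = 2 + 3 = 5)
G(B) = (39 + B)/(5 + B) (G(B) = (B + 39)/(B + 5) = (39 + B)/(5 + B))
u(m, A) = -11 (u(m, A) = -15 + 4 = -11)
G(-2*23) + u(-13, 69) = (39 - 2*23)/(5 - 2*23) - 11 = (39 - 46)/(5 - 46) - 11 = -7/(-41) - 11 = -1/41*(-7) - 11 = 7/41 - 11 = -444/41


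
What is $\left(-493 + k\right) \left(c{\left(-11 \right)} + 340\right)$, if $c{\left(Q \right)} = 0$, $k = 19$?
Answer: $-161160$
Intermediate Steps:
$\left(-493 + k\right) \left(c{\left(-11 \right)} + 340\right) = \left(-493 + 19\right) \left(0 + 340\right) = \left(-474\right) 340 = -161160$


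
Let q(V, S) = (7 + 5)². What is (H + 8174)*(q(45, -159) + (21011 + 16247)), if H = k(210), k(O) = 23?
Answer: 306584194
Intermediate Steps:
q(V, S) = 144 (q(V, S) = 12² = 144)
H = 23
(H + 8174)*(q(45, -159) + (21011 + 16247)) = (23 + 8174)*(144 + (21011 + 16247)) = 8197*(144 + 37258) = 8197*37402 = 306584194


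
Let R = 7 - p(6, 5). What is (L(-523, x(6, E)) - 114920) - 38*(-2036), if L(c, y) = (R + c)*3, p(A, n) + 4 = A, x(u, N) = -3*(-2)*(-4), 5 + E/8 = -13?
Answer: -39106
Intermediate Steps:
E = -144 (E = -40 + 8*(-13) = -40 - 104 = -144)
x(u, N) = -24 (x(u, N) = 6*(-4) = -24)
p(A, n) = -4 + A
R = 5 (R = 7 - (-4 + 6) = 7 - 1*2 = 7 - 2 = 5)
L(c, y) = 15 + 3*c (L(c, y) = (5 + c)*3 = 15 + 3*c)
(L(-523, x(6, E)) - 114920) - 38*(-2036) = ((15 + 3*(-523)) - 114920) - 38*(-2036) = ((15 - 1569) - 114920) + 77368 = (-1554 - 114920) + 77368 = -116474 + 77368 = -39106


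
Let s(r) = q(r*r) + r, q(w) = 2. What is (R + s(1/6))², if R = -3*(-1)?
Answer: 961/36 ≈ 26.694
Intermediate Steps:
R = 3
s(r) = 2 + r
(R + s(1/6))² = (3 + (2 + 1/6))² = (3 + (2 + ⅙))² = (3 + 13/6)² = (31/6)² = 961/36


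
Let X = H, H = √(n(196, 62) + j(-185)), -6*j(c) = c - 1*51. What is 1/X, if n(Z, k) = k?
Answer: √57/76 ≈ 0.099340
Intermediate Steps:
j(c) = 17/2 - c/6 (j(c) = -(c - 1*51)/6 = -(c - 51)/6 = -(-51 + c)/6 = 17/2 - c/6)
H = 4*√57/3 (H = √(62 + (17/2 - ⅙*(-185))) = √(62 + (17/2 + 185/6)) = √(62 + 118/3) = √(304/3) = 4*√57/3 ≈ 10.066)
X = 4*√57/3 ≈ 10.066
1/X = 1/(4*√57/3) = √57/76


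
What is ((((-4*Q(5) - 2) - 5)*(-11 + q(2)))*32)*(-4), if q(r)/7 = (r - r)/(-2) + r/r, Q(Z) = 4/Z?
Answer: -26112/5 ≈ -5222.4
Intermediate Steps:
q(r) = 7 (q(r) = 7*((r - r)/(-2) + r/r) = 7*(0*(-½) + 1) = 7*(0 + 1) = 7*1 = 7)
((((-4*Q(5) - 2) - 5)*(-11 + q(2)))*32)*(-4) = ((((-16/5 - 2) - 5)*(-11 + 7))*32)*(-4) = ((((-16/5 - 2) - 5)*(-4))*32)*(-4) = (((-26/5 - 5)*(-4))*32)*(-4) = (-51/5*(-4)*32)*(-4) = ((204/5)*32)*(-4) = (6528/5)*(-4) = -26112/5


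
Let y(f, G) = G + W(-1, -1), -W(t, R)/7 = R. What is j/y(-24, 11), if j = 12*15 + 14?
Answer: 97/9 ≈ 10.778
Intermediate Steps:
W(t, R) = -7*R
y(f, G) = 7 + G (y(f, G) = G - 7*(-1) = G + 7 = 7 + G)
j = 194 (j = 180 + 14 = 194)
j/y(-24, 11) = 194/(7 + 11) = 194/18 = 194*(1/18) = 97/9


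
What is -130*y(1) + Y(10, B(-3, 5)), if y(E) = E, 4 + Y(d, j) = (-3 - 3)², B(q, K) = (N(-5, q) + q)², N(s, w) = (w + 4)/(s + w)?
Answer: -98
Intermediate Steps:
N(s, w) = (4 + w)/(s + w)
B(q, K) = (q + (4 + q)/(-5 + q))² (B(q, K) = ((4 + q)/(-5 + q) + q)² = (q + (4 + q)/(-5 + q))²)
Y(d, j) = 32 (Y(d, j) = -4 + (-3 - 3)² = -4 + (-6)² = -4 + 36 = 32)
-130*y(1) + Y(10, B(-3, 5)) = -130*1 + 32 = -130 + 32 = -98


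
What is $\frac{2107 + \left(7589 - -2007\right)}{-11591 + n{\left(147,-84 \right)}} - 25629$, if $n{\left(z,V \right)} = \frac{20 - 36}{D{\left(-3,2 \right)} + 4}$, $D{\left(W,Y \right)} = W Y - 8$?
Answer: $- \frac{1485182178}{57947} \approx -25630.0$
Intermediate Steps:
$D{\left(W,Y \right)} = -8 + W Y$
$n{\left(z,V \right)} = \frac{8}{5}$ ($n{\left(z,V \right)} = \frac{20 - 36}{\left(-8 - 6\right) + 4} = - \frac{16}{\left(-8 - 6\right) + 4} = - \frac{16}{-14 + 4} = - \frac{16}{-10} = \left(-16\right) \left(- \frac{1}{10}\right) = \frac{8}{5}$)
$\frac{2107 + \left(7589 - -2007\right)}{-11591 + n{\left(147,-84 \right)}} - 25629 = \frac{2107 + \left(7589 - -2007\right)}{-11591 + \frac{8}{5}} - 25629 = \frac{2107 + \left(7589 + 2007\right)}{- \frac{57947}{5}} - 25629 = \left(2107 + 9596\right) \left(- \frac{5}{57947}\right) - 25629 = 11703 \left(- \frac{5}{57947}\right) - 25629 = - \frac{58515}{57947} - 25629 = - \frac{1485182178}{57947}$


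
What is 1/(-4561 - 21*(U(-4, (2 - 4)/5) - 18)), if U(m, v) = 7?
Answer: -1/4330 ≈ -0.00023095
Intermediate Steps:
1/(-4561 - 21*(U(-4, (2 - 4)/5) - 18)) = 1/(-4561 - 21*(7 - 18)) = 1/(-4561 - 21*(-11)) = 1/(-4561 + 231) = 1/(-4330) = -1/4330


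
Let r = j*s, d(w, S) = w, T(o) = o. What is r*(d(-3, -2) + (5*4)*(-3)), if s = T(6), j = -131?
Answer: 49518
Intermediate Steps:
s = 6
r = -786 (r = -131*6 = -786)
r*(d(-3, -2) + (5*4)*(-3)) = -786*(-3 + (5*4)*(-3)) = -786*(-3 + 20*(-3)) = -786*(-3 - 60) = -786*(-63) = 49518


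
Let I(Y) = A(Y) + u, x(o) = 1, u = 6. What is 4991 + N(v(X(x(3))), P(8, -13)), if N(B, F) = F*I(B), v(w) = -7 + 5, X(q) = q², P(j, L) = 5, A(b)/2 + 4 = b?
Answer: 4961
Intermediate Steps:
A(b) = -8 + 2*b
I(Y) = -2 + 2*Y (I(Y) = (-8 + 2*Y) + 6 = -2 + 2*Y)
v(w) = -2
N(B, F) = F*(-2 + 2*B)
4991 + N(v(X(x(3))), P(8, -13)) = 4991 + 2*5*(-1 - 2) = 4991 + 2*5*(-3) = 4991 - 30 = 4961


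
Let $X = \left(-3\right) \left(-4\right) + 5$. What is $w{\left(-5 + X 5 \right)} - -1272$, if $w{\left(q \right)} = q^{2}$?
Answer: $7672$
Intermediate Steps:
$X = 17$ ($X = 12 + 5 = 17$)
$w{\left(-5 + X 5 \right)} - -1272 = \left(-5 + 17 \cdot 5\right)^{2} - -1272 = \left(-5 + 85\right)^{2} + 1272 = 80^{2} + 1272 = 6400 + 1272 = 7672$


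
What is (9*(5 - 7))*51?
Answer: -918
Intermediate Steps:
(9*(5 - 7))*51 = (9*(-2))*51 = -18*51 = -918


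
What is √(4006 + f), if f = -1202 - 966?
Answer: √1838 ≈ 42.872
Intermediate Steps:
f = -2168
√(4006 + f) = √(4006 - 2168) = √1838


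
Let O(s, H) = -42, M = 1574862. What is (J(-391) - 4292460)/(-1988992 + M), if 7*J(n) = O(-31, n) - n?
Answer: 30046871/2898910 ≈ 10.365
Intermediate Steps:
J(n) = -6 - n/7 (J(n) = (-42 - n)/7 = -6 - n/7)
(J(-391) - 4292460)/(-1988992 + M) = ((-6 - ⅐*(-391)) - 4292460)/(-1988992 + 1574862) = ((-6 + 391/7) - 4292460)/(-414130) = (349/7 - 4292460)*(-1/414130) = -30046871/7*(-1/414130) = 30046871/2898910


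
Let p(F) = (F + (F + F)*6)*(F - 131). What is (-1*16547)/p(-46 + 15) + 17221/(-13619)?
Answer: -1349643799/889130034 ≈ -1.5179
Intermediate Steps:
p(F) = 13*F*(-131 + F) (p(F) = (F + (2*F)*6)*(-131 + F) = (F + 12*F)*(-131 + F) = (13*F)*(-131 + F) = 13*F*(-131 + F))
(-1*16547)/p(-46 + 15) + 17221/(-13619) = (-1*16547)/((13*(-46 + 15)*(-131 + (-46 + 15)))) + 17221/(-13619) = -16547*(-1/(403*(-131 - 31))) + 17221*(-1/13619) = -16547/(13*(-31)*(-162)) - 17221/13619 = -16547/65286 - 17221/13619 = -1349643799/889130034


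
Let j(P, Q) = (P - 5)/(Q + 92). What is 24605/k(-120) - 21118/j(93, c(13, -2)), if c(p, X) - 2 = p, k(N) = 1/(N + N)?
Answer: -260958613/44 ≈ -5.9309e+6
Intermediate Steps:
k(N) = 1/(2*N)
c(p, X) = 2 + p
j(P, Q) = (-5 + P)/(92 + Q)
24605/k(-120) - 21118/j(93, c(13, -2)) = 24605/(((½)/(-120))) - 21118*(92 + (2 + 13))/(-5 + 93) = 24605/(((½)*(-1/120))) - 21118/(88/(92 + 15)) = 24605/(-1/240) - 21118/(88/107) = 24605*(-240) - 21118/((1/107)*88) = -5905200 - 21118/88/107 = -5905200 - 21118*107/88 = -5905200 - 1129813/44 = -260958613/44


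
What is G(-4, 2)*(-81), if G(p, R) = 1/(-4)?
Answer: 81/4 ≈ 20.250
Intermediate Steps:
G(p, R) = -¼
G(-4, 2)*(-81) = -¼*(-81) = 81/4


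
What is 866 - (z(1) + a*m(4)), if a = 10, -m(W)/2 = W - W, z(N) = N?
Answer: 865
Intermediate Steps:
m(W) = 0 (m(W) = -2*(W - W) = -2*0 = 0)
866 - (z(1) + a*m(4)) = 866 - (1 + 10*0) = 866 - (1 + 0) = 866 - 1*1 = 866 - 1 = 865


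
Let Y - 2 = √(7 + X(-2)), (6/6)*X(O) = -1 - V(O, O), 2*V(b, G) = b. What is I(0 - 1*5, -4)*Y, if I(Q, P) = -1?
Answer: -2 - √7 ≈ -4.6458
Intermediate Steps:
V(b, G) = b/2
X(O) = -1 - O/2
Y = 2 + √7 (Y = 2 + √(7 + (-1 - ½*(-2))) = 2 + √(7 + (-1 + 1)) = 2 + √(7 + 0) = 2 + √7 ≈ 4.6458)
I(0 - 1*5, -4)*Y = -(2 + √7) = -2 - √7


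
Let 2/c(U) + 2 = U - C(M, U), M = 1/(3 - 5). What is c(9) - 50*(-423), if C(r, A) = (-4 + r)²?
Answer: 1120942/53 ≈ 21150.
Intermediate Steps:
M = -½ (M = 1/(-2) = -½ ≈ -0.50000)
c(U) = 2/(-89/4 + U) (c(U) = 2/(-2 + (U - (-4 - ½)²)) = 2/(-2 + (U - (-9/2)²)) = 2/(-2 + (U - 1*81/4)) = 2/(-2 + (U - 81/4)) = 2/(-2 + (-81/4 + U)) = 2/(-89/4 + U))
c(9) - 50*(-423) = 8/(-89 + 4*9) - 50*(-423) = 8/(-89 + 36) + 21150 = 8/(-53) + 21150 = 8*(-1/53) + 21150 = -8/53 + 21150 = 1120942/53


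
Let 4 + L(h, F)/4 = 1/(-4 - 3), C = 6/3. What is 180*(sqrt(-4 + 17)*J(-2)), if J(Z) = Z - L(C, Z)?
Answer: 18360*sqrt(13)/7 ≈ 9456.8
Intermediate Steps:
C = 2 (C = 6*(1/3) = 2)
L(h, F) = -116/7 (L(h, F) = -16 + 4/(-4 - 3) = -16 + 4/(-7) = -16 + 4*(-1/7) = -16 - 4/7 = -116/7)
J(Z) = 116/7 + Z (J(Z) = Z - 1*(-116/7) = Z + 116/7 = 116/7 + Z)
180*(sqrt(-4 + 17)*J(-2)) = 180*(sqrt(-4 + 17)*(116/7 - 2)) = 180*(sqrt(13)*(102/7)) = 180*(102*sqrt(13)/7) = 18360*sqrt(13)/7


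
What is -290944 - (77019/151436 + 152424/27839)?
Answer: -1226594740275781/4215826804 ≈ -2.9095e+5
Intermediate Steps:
-290944 - (77019/151436 + 152424/27839) = -290944 - 1*25226612805/4215826804 = -290944 - 25226612805/4215826804 = -1226594740275781/4215826804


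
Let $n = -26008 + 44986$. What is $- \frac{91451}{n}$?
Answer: $- \frac{91451}{18978} \approx -4.8188$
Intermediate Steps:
$n = 18978$
$- \frac{91451}{n} = - \frac{91451}{18978}$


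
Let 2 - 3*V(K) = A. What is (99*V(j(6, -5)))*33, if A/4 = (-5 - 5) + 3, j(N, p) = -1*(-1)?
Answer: 32670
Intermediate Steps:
j(N, p) = 1
A = -28 (A = 4*((-5 - 5) + 3) = 4*(-10 + 3) = 4*(-7) = -28)
V(K) = 10 (V(K) = ⅔ - ⅓*(-28) = ⅔ + 28/3 = 10)
(99*V(j(6, -5)))*33 = (99*10)*33 = 990*33 = 32670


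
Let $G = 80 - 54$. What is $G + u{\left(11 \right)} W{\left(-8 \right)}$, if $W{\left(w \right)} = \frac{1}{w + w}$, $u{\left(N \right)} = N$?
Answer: $\frac{405}{16} \approx 25.313$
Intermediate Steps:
$G = 26$
$W{\left(w \right)} = \frac{1}{2 w}$
$G + u{\left(11 \right)} W{\left(-8 \right)} = 26 + 11 \frac{1}{2 \left(-8\right)} = 26 + 11 \cdot \frac{1}{2} \left(- \frac{1}{8}\right) = 26 + 11 \left(- \frac{1}{16}\right) = 26 - \frac{11}{16} = \frac{405}{16}$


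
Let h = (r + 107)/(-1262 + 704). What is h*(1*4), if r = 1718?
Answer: -3650/279 ≈ -13.082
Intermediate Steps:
h = -1825/558 (h = (1718 + 107)/(-1262 + 704) = 1825/(-558) = 1825*(-1/558) = -1825/558 ≈ -3.2706)
h*(1*4) = -1825*4/558 = -1825/558*4 = -3650/279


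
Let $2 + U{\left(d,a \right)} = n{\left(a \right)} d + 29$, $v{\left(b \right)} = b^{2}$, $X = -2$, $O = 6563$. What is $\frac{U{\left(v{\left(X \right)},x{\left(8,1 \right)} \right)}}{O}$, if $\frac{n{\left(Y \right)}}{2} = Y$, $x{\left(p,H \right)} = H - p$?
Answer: $- \frac{29}{6563} \approx -0.0044187$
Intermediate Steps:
$n{\left(Y \right)} = 2 Y$
$U{\left(d,a \right)} = 27 + 2 a d$ ($U{\left(d,a \right)} = -2 + \left(2 a d + 29\right) = -2 + \left(29 + 2 a d\right) = 27 + 2 a d$)
$\frac{U{\left(v{\left(X \right)},x{\left(8,1 \right)} \right)}}{O} = \frac{27 + 2 \left(1 - 8\right) \left(-2\right)^{2}}{6563} = \left(27 + 2 \left(1 - 8\right) 4\right) \frac{1}{6563} = \left(27 + 2 \left(-7\right) 4\right) \frac{1}{6563} = \left(27 - 56\right) \frac{1}{6563} = \left(-29\right) \frac{1}{6563} = - \frac{29}{6563}$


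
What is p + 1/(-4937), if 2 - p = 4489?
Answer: -22152320/4937 ≈ -4487.0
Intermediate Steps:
p = -4487 (p = 2 - 1*4489 = 2 - 4489 = -4487)
p + 1/(-4937) = -4487 + 1/(-4937) = -4487 - 1/4937 = -22152320/4937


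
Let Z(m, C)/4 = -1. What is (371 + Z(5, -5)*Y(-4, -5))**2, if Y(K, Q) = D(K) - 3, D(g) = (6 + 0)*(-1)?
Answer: 165649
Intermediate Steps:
D(g) = -6 (D(g) = 6*(-1) = -6)
Z(m, C) = -4 (Z(m, C) = 4*(-1) = -4)
Y(K, Q) = -9 (Y(K, Q) = -6 - 3 = -9)
(371 + Z(5, -5)*Y(-4, -5))**2 = (371 - 4*(-9))**2 = (371 + 36)**2 = 407**2 = 165649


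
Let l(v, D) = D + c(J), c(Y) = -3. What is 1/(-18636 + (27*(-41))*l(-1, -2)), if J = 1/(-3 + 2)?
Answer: -1/13101 ≈ -7.6330e-5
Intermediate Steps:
J = -1 (J = 1/(-1) = -1)
l(v, D) = -3 + D (l(v, D) = D - 3 = -3 + D)
1/(-18636 + (27*(-41))*l(-1, -2)) = 1/(-18636 + (27*(-41))*(-3 - 2)) = 1/(-18636 - 1107*(-5)) = 1/(-18636 + 5535) = 1/(-13101) = -1/13101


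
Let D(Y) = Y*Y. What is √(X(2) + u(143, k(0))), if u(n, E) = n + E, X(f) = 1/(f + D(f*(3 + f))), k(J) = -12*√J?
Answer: √1487874/102 ≈ 11.959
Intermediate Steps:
D(Y) = Y²
X(f) = 1/(f + f²*(3 + f)²) (X(f) = 1/(f + (f*(3 + f))²) = 1/(f + f²*(3 + f)²))
u(n, E) = E + n
√(X(2) + u(143, k(0))) = √(1/(2*(1 + 2*(3 + 2)²)) + (-12*√0 + 143)) = √(1/(2*(1 + 2*5²)) + (-12*0 + 143)) = √(1/(2*(1 + 2*25)) + (0 + 143)) = √(1/(2*(1 + 50)) + 143) = √((½)/51 + 143) = √((½)*(1/51) + 143) = √(1/102 + 143) = √(14587/102) = √1487874/102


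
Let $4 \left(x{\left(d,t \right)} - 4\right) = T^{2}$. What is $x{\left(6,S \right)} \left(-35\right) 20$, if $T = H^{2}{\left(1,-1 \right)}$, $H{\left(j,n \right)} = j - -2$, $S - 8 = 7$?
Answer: $-16975$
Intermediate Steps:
$S = 15$ ($S = 8 + 7 = 15$)
$H{\left(j,n \right)} = 2 + j$ ($H{\left(j,n \right)} = j + 2 = 2 + j$)
$T = 9$ ($T = \left(2 + 1\right)^{2} = 3^{2} = 9$)
$x{\left(d,t \right)} = \frac{97}{4}$ ($x{\left(d,t \right)} = 4 + \frac{9^{2}}{4} = 4 + \frac{1}{4} \cdot 81 = 4 + \frac{81}{4} = \frac{97}{4}$)
$x{\left(6,S \right)} \left(-35\right) 20 = \frac{97}{4} \left(-35\right) 20 = \left(- \frac{3395}{4}\right) 20 = -16975$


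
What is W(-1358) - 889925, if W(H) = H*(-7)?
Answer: -880419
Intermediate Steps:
W(H) = -7*H
W(-1358) - 889925 = -7*(-1358) - 889925 = 9506 - 889925 = -880419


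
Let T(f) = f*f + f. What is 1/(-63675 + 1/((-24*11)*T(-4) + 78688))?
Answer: -75520/4808735999 ≈ -1.5705e-5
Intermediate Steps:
T(f) = f + f² (T(f) = f² + f = f + f²)
1/(-63675 + 1/((-24*11)*T(-4) + 78688)) = 1/(-63675 + 1/((-24*11)*(-4*(1 - 4)) + 78688)) = 1/(-63675 + 1/(-(-1056)*(-3) + 78688)) = 1/(-63675 + 1/(-264*12 + 78688)) = 1/(-63675 + 1/(-3168 + 78688)) = 1/(-63675 + 1/75520) = 1/(-4808735999/75520) = -75520/4808735999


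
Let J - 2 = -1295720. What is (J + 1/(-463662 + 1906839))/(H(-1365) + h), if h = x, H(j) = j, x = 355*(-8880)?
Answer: 373990083217/910288222281 ≈ 0.41085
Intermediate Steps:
x = -3152400
J = -1295718 (J = 2 - 1295720 = -1295718)
h = -3152400
(J + 1/(-463662 + 1906839))/(H(-1365) + h) = (-1295718 + 1/(-463662 + 1906839))/(-1365 - 3152400) = (-1295718 + 1/1443177)/(-3153765) = (-1295718 + 1/1443177)*(-1/3153765) = -1869950416085/1443177*(-1/3153765) = 373990083217/910288222281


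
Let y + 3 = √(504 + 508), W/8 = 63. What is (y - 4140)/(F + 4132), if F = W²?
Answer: -4143/258148 + √253/129074 ≈ -0.015926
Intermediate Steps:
W = 504 (W = 8*63 = 504)
F = 254016 (F = 504² = 254016)
y = -3 + 2*√253 (y = -3 + √(504 + 508) = -3 + √1012 = -3 + 2*√253 ≈ 28.812)
(y - 4140)/(F + 4132) = ((-3 + 2*√253) - 4140)/(254016 + 4132) = (-4143 + 2*√253)/258148 = (-4143 + 2*√253)*(1/258148) = -4143/258148 + √253/129074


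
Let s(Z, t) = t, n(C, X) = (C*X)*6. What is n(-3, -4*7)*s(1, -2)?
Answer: -1008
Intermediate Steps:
n(C, X) = 6*C*X
n(-3, -4*7)*s(1, -2) = (6*(-3)*(-4*7))*(-2) = (6*(-3)*(-28))*(-2) = 504*(-2) = -1008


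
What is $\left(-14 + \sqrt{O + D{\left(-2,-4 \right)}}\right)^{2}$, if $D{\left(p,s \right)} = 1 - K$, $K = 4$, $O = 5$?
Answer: $\left(14 - \sqrt{2}\right)^{2} \approx 158.4$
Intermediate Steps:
$D{\left(p,s \right)} = -3$ ($D{\left(p,s \right)} = 1 - 4 = -3$)
$\left(-14 + \sqrt{O + D{\left(-2,-4 \right)}}\right)^{2} = \left(-14 + \sqrt{5 - 3}\right)^{2} = \left(-14 + \sqrt{2}\right)^{2}$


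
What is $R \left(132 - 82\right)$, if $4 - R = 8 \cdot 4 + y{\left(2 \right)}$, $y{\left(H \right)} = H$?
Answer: $-1500$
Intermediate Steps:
$R = -30$ ($R = 4 - \left(8 \cdot 4 + 2\right) = 4 - \left(32 + 2\right) = 4 - 34 = -30$)
$R \left(132 - 82\right) = - 30 \left(132 - 82\right) = \left(-30\right) 50 = -1500$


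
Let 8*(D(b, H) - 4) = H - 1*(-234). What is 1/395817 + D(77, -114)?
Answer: 7520524/395817 ≈ 19.000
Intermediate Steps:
D(b, H) = 133/4 + H/8 (D(b, H) = 4 + (H - 1*(-234))/8 = 4 + (H + 234)/8 = 4 + (234 + H)/8 = 4 + (117/4 + H/8) = 133/4 + H/8)
1/395817 + D(77, -114) = 1/395817 + (133/4 + (⅛)*(-114)) = 1/395817 + (133/4 - 57/4) = 1/395817 + 19 = 7520524/395817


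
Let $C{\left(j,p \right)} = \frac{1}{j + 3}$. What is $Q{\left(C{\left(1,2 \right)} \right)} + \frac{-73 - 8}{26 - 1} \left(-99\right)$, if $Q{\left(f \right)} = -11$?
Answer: $\frac{7744}{25} \approx 309.76$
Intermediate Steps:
$C{\left(j,p \right)} = \frac{1}{3 + j}$
$Q{\left(C{\left(1,2 \right)} \right)} + \frac{-73 - 8}{26 - 1} \left(-99\right) = -11 + \frac{-73 - 8}{26 - 1} \left(-99\right) = -11 + - \frac{81}{25} \left(-99\right) = -11 + \left(-81\right) \frac{1}{25} \left(-99\right) = -11 - - \frac{8019}{25} = -11 + \frac{8019}{25} = \frac{7744}{25}$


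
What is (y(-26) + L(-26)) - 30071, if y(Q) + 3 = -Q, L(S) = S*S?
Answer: -29372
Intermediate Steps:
L(S) = S**2
y(Q) = -3 - Q
(y(-26) + L(-26)) - 30071 = ((-3 - 1*(-26)) + (-26)**2) - 30071 = ((-3 + 26) + 676) - 30071 = (23 + 676) - 30071 = 699 - 30071 = -29372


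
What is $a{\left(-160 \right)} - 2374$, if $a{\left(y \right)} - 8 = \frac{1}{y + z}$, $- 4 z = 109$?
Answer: $- \frac{1772138}{749} \approx -2366.0$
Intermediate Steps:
$z = - \frac{109}{4}$ ($z = \left(- \frac{1}{4}\right) 109 = - \frac{109}{4} \approx -27.25$)
$a{\left(y \right)} = 8 + \frac{1}{- \frac{109}{4} + y}$ ($a{\left(y \right)} = 8 + \frac{1}{y - \frac{109}{4}} = 8 + \frac{1}{- \frac{109}{4} + y}$)
$a{\left(-160 \right)} - 2374 = \frac{4 \left(-217 + 8 \left(-160\right)\right)}{-109 + 4 \left(-160\right)} - 2374 = \frac{4 \left(-217 - 1280\right)}{-109 - 640} - 2374 = 4 \frac{1}{-749} \left(-1497\right) - 2374 = 4 \left(- \frac{1}{749}\right) \left(-1497\right) - 2374 = \frac{5988}{749} - 2374 = - \frac{1772138}{749}$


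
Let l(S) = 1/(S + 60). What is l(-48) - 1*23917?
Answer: -287003/12 ≈ -23917.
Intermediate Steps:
l(S) = 1/(60 + S)
l(-48) - 1*23917 = 1/(60 - 48) - 1*23917 = 1/12 - 23917 = -287003/12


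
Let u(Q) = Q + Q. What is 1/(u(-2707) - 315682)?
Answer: -1/321096 ≈ -3.1143e-6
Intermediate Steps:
u(Q) = 2*Q
1/(u(-2707) - 315682) = 1/(2*(-2707) - 315682) = 1/(-5414 - 315682) = 1/(-321096) = -1/321096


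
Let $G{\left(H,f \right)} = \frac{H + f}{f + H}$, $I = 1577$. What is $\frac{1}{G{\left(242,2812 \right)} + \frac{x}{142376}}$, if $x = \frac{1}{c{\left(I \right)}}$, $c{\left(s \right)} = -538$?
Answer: $\frac{76598288}{76598287} \approx 1.0$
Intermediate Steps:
$x = - \frac{1}{538}$ ($x = \frac{1}{-538} = - \frac{1}{538} \approx -0.0018587$)
$G{\left(H,f \right)} = 1$ ($G{\left(H,f \right)} = \frac{H + f}{H + f} = 1$)
$\frac{1}{G{\left(242,2812 \right)} + \frac{x}{142376}} = \frac{1}{1 - \frac{1}{538 \cdot 142376}} = \frac{1}{1 - \frac{1}{76598288}} = \frac{1}{\frac{76598287}{76598288}} = \frac{76598288}{76598287}$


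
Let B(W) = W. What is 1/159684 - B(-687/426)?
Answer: 18283889/11337564 ≈ 1.6127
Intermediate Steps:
1/159684 - B(-687/426) = 1/159684 - (-687)/426 = 1/159684 - 1*(-229/142) = 1/159684 + 229/142 = 18283889/11337564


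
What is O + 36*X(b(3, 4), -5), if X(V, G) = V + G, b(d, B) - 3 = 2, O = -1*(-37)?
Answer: 37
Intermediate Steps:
O = 37
b(d, B) = 5 (b(d, B) = 3 + 2 = 5)
X(V, G) = G + V
O + 36*X(b(3, 4), -5) = 37 + 36*(-5 + 5) = 37 + 36*0 = 37 + 0 = 37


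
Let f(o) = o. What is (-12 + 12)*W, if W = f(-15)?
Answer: 0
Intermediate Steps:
W = -15
(-12 + 12)*W = (-12 + 12)*(-15) = 0*(-15) = 0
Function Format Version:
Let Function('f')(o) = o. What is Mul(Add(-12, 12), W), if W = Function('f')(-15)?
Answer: 0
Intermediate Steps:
W = -15
Mul(Add(-12, 12), W) = Mul(Add(-12, 12), -15) = Mul(0, -15) = 0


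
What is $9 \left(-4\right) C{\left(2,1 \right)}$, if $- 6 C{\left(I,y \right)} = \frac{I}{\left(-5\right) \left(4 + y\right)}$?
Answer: $- \frac{12}{25} \approx -0.48$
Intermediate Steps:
$C{\left(I,y \right)} = - \frac{I}{6 \left(-20 - 5 y\right)}$ ($C{\left(I,y \right)} = - \frac{I \frac{1}{\left(-5\right) \left(4 + y\right)}}{6} = - \frac{I \frac{1}{-20 - 5 y}}{6} = - \frac{I}{6 \left(-20 - 5 y\right)}$)
$9 \left(-4\right) C{\left(2,1 \right)} = 9 \left(-4\right) \frac{1}{30} \cdot 2 \frac{1}{4 + 1} = - 36 \cdot \frac{1}{30} \cdot 2 \cdot \frac{1}{5} = \left(-36\right) \frac{1}{75} = - \frac{12}{25}$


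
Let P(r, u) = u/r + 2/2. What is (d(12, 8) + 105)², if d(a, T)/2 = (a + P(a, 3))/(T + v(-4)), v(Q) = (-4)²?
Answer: 25938649/2304 ≈ 11258.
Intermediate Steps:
P(r, u) = 1 + u/r (P(r, u) = u/r + 2*(½) = u/r + 1 = 1 + u/r)
v(Q) = 16
d(a, T) = 2*(a + (3 + a)/a)/(16 + T) (d(a, T) = 2*((a + (a + 3)/a)/(T + 16)) = 2*((a + (3 + a)/a)/(16 + T)) = 2*(a + (3 + a)/a)/(16 + T))
(d(12, 8) + 105)² = (2*(3 + 12 + 12²)/(12*(16 + 8)) + 105)² = (2*(1/12)*(3 + 12 + 144)/24 + 105)² = (2*(1/12)*(1/24)*159 + 105)² = (53/48 + 105)² = (5093/48)² = 25938649/2304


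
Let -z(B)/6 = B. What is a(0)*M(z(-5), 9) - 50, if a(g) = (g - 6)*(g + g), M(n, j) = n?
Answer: -50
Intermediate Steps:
z(B) = -6*B
a(g) = 2*g*(-6 + g) (a(g) = (-6 + g)*(2*g) = 2*g*(-6 + g))
a(0)*M(z(-5), 9) - 50 = (2*0*(-6 + 0))*(-6*(-5)) - 50 = (2*0*(-6))*30 - 50 = 0*30 - 50 = 0 - 50 = -50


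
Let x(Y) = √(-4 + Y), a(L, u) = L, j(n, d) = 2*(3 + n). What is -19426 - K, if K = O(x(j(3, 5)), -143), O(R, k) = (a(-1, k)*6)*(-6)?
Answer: -19462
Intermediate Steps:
j(n, d) = 6 + 2*n
O(R, k) = 36 (O(R, k) = -1*6*(-6) = -6*(-6) = 36)
K = 36
-19426 - K = -19426 - 1*36 = -19426 - 36 = -19462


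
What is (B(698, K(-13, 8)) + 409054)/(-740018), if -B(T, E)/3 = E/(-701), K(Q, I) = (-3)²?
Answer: -286746881/518752618 ≈ -0.55276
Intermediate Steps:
K(Q, I) = 9
B(T, E) = 3*E/701 (B(T, E) = -3*E/(-701) = -3*E*(-1)/701 = -(-3)*E/701 = 3*E/701)
(B(698, K(-13, 8)) + 409054)/(-740018) = ((3/701)*9 + 409054)/(-740018) = (27/701 + 409054)*(-1/740018) = (286746881/701)*(-1/740018) = -286746881/518752618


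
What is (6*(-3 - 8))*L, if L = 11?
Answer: -726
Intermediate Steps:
(6*(-3 - 8))*L = (6*(-3 - 8))*11 = (6*(-11))*11 = -66*11 = -726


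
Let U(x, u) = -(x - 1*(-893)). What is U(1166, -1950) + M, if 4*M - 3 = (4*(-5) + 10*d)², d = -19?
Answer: 35867/4 ≈ 8966.8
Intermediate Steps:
M = 44103/4 (M = ¾ + (4*(-5) + 10*(-19))²/4 = ¾ + (-20 - 190)²/4 = ¾ + (¼)*(-210)² = ¾ + (¼)*44100 = ¾ + 11025 = 44103/4 ≈ 11026.)
U(x, u) = -893 - x (U(x, u) = -(x + 893) = -(893 + x) = -893 - x)
U(1166, -1950) + M = (-893 - 1*1166) + 44103/4 = (-893 - 1166) + 44103/4 = -2059 + 44103/4 = 35867/4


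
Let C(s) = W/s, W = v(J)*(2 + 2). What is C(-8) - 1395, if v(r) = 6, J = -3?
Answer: -1398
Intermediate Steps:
W = 24 (W = 6*(2 + 2) = 6*4 = 24)
C(s) = 24/s
C(-8) - 1395 = 24/(-8) - 1395 = 24*(-⅛) - 1395 = -3 - 1395 = -1398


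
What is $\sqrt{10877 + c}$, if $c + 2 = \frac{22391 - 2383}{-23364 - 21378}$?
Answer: $\frac{\sqrt{5442296546391}}{22371} \approx 104.28$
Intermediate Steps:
$c = - \frac{54746}{22371}$ ($c = -2 + \frac{22391 - 2383}{-23364 - 21378} = -2 + \frac{20008}{-44742} = -2 + 20008 \left(- \frac{1}{44742}\right) = -2 - \frac{10004}{22371} = - \frac{54746}{22371} \approx -2.4472$)
$\sqrt{10877 + c} = \sqrt{10877 - \frac{54746}{22371}} = \sqrt{\frac{243274621}{22371}} = \frac{\sqrt{5442296546391}}{22371}$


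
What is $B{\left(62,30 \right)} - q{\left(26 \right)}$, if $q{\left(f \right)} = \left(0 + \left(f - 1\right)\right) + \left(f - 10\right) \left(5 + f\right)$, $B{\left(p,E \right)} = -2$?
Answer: $-523$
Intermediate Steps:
$q{\left(f \right)} = -1 + f + \left(-10 + f\right) \left(5 + f\right)$ ($q{\left(f \right)} = \left(0 + \left(f - 1\right)\right) + \left(-10 + f\right) \left(5 + f\right) = \left(0 + \left(-1 + f\right)\right) + \left(-10 + f\right) \left(5 + f\right) = \left(-1 + f\right) + \left(-10 + f\right) \left(5 + f\right) = -1 + f + \left(-10 + f\right) \left(5 + f\right)$)
$B{\left(62,30 \right)} - q{\left(26 \right)} = -2 - \left(-51 + 26^{2} - 104\right) = -2 - \left(-51 + 676 - 104\right) = -2 - 521 = -523$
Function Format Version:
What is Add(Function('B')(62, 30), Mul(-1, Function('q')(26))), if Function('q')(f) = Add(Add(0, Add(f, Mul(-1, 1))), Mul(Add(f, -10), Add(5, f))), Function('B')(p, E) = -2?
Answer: -523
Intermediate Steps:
Function('q')(f) = Add(-1, f, Mul(Add(-10, f), Add(5, f))) (Function('q')(f) = Add(Add(0, Add(f, -1)), Mul(Add(-10, f), Add(5, f))) = Add(Add(0, Add(-1, f)), Mul(Add(-10, f), Add(5, f))) = Add(Add(-1, f), Mul(Add(-10, f), Add(5, f))) = Add(-1, f, Mul(Add(-10, f), Add(5, f))))
Add(Function('B')(62, 30), Mul(-1, Function('q')(26))) = Add(-2, Mul(-1, Add(-51, Pow(26, 2), Mul(-4, 26)))) = Add(-2, Mul(-1, Add(-51, 676, -104))) = Add(-2, Mul(-1, 521)) = Add(-2, -521) = -523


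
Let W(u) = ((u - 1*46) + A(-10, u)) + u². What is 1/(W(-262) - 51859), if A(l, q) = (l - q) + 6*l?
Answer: 1/16669 ≈ 5.9992e-5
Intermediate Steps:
A(l, q) = -q + 7*l
W(u) = -116 + u² (W(u) = ((u - 1*46) + (-u + 7*(-10))) + u² = ((u - 46) + (-u - 70)) + u² = ((-46 + u) + (-70 - u)) + u² = -116 + u²)
1/(W(-262) - 51859) = 1/((-116 + (-262)²) - 51859) = 1/((-116 + 68644) - 51859) = 1/(68528 - 51859) = 1/16669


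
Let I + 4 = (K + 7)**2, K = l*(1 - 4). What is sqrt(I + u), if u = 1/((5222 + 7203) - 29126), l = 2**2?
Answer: 16*sqrt(22880370)/16701 ≈ 4.5826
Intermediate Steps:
l = 4
K = -12 (K = 4*(1 - 4) = 4*(-3) = -12)
u = -1/16701 (u = 1/(12425 - 29126) = 1/(-16701) = -1/16701 ≈ -5.9877e-5)
I = 21 (I = -4 + (-12 + 7)**2 = -4 + (-5)**2 = -4 + 25 = 21)
sqrt(I + u) = sqrt(21 - 1/16701) = sqrt(350720/16701) = 16*sqrt(22880370)/16701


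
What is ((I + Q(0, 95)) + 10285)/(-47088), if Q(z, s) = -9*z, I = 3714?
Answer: -13999/47088 ≈ -0.29729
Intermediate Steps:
((I + Q(0, 95)) + 10285)/(-47088) = ((3714 - 9*0) + 10285)/(-47088) = ((3714 + 0) + 10285)*(-1/47088) = (3714 + 10285)*(-1/47088) = 13999*(-1/47088) = -13999/47088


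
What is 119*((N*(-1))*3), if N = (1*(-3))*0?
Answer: 0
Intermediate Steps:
N = 0 (N = -3*0 = 0)
119*((N*(-1))*3) = 119*((0*(-1))*3) = 119*(0*3) = 119*0 = 0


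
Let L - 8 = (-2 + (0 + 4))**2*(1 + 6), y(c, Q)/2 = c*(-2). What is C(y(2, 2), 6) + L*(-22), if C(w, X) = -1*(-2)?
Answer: -790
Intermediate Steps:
y(c, Q) = -4*c (y(c, Q) = 2*(c*(-2)) = 2*(-2*c) = -4*c)
C(w, X) = 2
L = 36 (L = 8 + (-2 + (0 + 4))**2*(1 + 6) = 8 + (-2 + 4)**2*7 = 8 + 2**2*7 = 8 + 4*7 = 8 + 28 = 36)
C(y(2, 2), 6) + L*(-22) = 2 + 36*(-22) = 2 - 792 = -790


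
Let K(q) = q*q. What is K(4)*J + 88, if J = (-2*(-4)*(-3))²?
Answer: 9304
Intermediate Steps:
J = 576 (J = (8*(-3))² = (-24)² = 576)
K(q) = q²
K(4)*J + 88 = 4²*576 + 88 = 16*576 + 88 = 9216 + 88 = 9304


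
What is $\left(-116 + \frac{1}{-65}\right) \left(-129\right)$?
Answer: $\frac{972789}{65} \approx 14966.0$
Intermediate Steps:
$\left(-116 + \frac{1}{-65}\right) \left(-129\right) = \left(-116 - \frac{1}{65}\right) \left(-129\right) = \left(- \frac{7541}{65}\right) \left(-129\right) = \frac{972789}{65}$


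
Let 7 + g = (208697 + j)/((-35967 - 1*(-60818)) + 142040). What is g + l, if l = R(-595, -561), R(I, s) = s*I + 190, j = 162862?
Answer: 55738293957/166891 ≈ 3.3398e+5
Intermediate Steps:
g = -796678/166891 (g = -7 + (208697 + 162862)/((-35967 - 1*(-60818)) + 142040) = -7 + 371559/((-35967 + 60818) + 142040) = -7 + 371559/(24851 + 142040) = -7 + 371559/166891 = -796678/166891 ≈ -4.7736)
R(I, s) = 190 + I*s (R(I, s) = I*s + 190 = 190 + I*s)
l = 333985 (l = 190 - 595*(-561) = 190 + 333795 = 333985)
g + l = -796678/166891 + 333985 = 55738293957/166891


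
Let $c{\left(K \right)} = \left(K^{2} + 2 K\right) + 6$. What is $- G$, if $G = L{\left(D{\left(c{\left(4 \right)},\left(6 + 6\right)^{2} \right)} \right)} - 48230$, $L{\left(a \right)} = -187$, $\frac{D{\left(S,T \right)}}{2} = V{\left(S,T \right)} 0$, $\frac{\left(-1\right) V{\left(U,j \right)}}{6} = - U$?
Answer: $48417$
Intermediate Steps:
$V{\left(U,j \right)} = 6 U$ ($V{\left(U,j \right)} = - 6 \left(- U\right) = 6 U$)
$c{\left(K \right)} = 6 + K^{2} + 2 K$
$D{\left(S,T \right)} = 0$ ($D{\left(S,T \right)} = 2 \cdot 6 S 0 = 2 \cdot 0 = 0$)
$G = -48417$ ($G = -187 - 48230 = -48417$)
$- G = \left(-1\right) \left(-48417\right) = 48417$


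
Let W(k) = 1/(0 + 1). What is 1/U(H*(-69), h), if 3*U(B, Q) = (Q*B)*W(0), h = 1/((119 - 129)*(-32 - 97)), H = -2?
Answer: 645/23 ≈ 28.043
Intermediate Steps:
W(k) = 1 (W(k) = 1/1 = 1)
h = 1/1290 (h = 1/(-10*(-129)) = 1/1290 ≈ 0.00077519)
U(B, Q) = B*Q/3 (U(B, Q) = ((Q*B)*1)/3 = ((B*Q)*1)/3 = (B*Q)/3 = B*Q/3)
1/U(H*(-69), h) = 1/((⅓)*(-2*(-69))*(1/1290)) = 1/((⅓)*138*(1/1290)) = 1/(23/645) = 645/23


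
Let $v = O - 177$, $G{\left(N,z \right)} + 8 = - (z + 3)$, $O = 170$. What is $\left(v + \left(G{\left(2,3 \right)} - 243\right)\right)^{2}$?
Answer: $69696$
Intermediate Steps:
$G{\left(N,z \right)} = -11 - z$ ($G{\left(N,z \right)} = -8 - \left(z + 3\right) = -8 - \left(3 + z\right) = -11 - z$)
$v = -7$ ($v = 170 - 177 = -7$)
$\left(v + \left(G{\left(2,3 \right)} - 243\right)\right)^{2} = \left(-7 - 257\right)^{2} = \left(-264\right)^{2} = 69696$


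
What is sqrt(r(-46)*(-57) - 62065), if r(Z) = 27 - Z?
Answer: I*sqrt(66226) ≈ 257.34*I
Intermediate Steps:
sqrt(r(-46)*(-57) - 62065) = sqrt((27 - 1*(-46))*(-57) - 62065) = sqrt((27 + 46)*(-57) - 62065) = sqrt(73*(-57) - 62065) = sqrt(-4161 - 62065) = sqrt(-66226) = I*sqrt(66226)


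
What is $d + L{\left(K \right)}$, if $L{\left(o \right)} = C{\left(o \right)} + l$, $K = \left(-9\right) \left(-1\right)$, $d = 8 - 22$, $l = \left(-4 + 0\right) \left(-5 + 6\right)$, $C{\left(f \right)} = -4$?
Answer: $-22$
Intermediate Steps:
$l = -4$ ($l = \left(-4\right) 1 = -4$)
$d = -14$ ($d = 8 - 22 = -14$)
$K = 9$
$L{\left(o \right)} = -8$ ($L{\left(o \right)} = -4 - 4 = -8$)
$d + L{\left(K \right)} = -14 - 8 = -22$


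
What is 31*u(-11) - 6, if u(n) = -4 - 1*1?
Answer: -161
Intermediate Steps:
u(n) = -5 (u(n) = -4 - 1 = -5)
31*u(-11) - 6 = 31*(-5) - 6 = -155 - 6 = -161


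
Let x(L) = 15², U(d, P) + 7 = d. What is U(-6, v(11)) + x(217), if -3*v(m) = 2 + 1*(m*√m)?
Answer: 212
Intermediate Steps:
v(m) = -⅔ - m^(3/2)/3 (v(m) = -(2 + 1*(m*√m))/3 = -(2 + 1*m^(3/2))/3 = -(2 + m^(3/2))/3 = -⅔ - m^(3/2)/3)
U(d, P) = -7 + d
x(L) = 225
U(-6, v(11)) + x(217) = (-7 - 6) + 225 = -13 + 225 = 212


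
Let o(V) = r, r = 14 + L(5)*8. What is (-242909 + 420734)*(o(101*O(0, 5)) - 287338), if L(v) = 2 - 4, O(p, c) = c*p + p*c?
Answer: -51096235500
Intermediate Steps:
O(p, c) = 2*c*p (O(p, c) = c*p + c*p = 2*c*p)
L(v) = -2
r = -2 (r = 14 - 2*8 = 14 - 16 = -2)
o(V) = -2
(-242909 + 420734)*(o(101*O(0, 5)) - 287338) = (-242909 + 420734)*(-2 - 287338) = 177825*(-287340) = -51096235500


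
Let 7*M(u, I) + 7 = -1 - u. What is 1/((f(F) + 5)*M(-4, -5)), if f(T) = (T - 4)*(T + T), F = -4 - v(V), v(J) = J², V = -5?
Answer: -7/7676 ≈ -0.00091193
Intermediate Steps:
M(u, I) = -8/7 - u/7 (M(u, I) = -1 + (-1 - u)/7 = -1 + (-⅐ - u/7) = -8/7 - u/7)
F = -29 (F = -4 - 1*(-5)² = -4 - 1*25 = -4 - 25 = -29)
f(T) = 2*T*(-4 + T) (f(T) = (-4 + T)*(2*T) = 2*T*(-4 + T))
1/((f(F) + 5)*M(-4, -5)) = 1/((2*(-29)*(-4 - 29) + 5)*(-8/7 - ⅐*(-4))) = 1/((2*(-29)*(-33) + 5)*(-8/7 + 4/7)) = 1/((1914 + 5)*(-4/7)) = 1/(1919*(-4/7)) = 1/(-7676/7) = -7/7676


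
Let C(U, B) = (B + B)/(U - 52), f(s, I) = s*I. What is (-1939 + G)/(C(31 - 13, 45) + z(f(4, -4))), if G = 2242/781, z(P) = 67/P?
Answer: 411295824/1451879 ≈ 283.29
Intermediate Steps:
f(s, I) = I*s
G = 2242/781 (G = 2242*(1/781) = 2242/781 ≈ 2.8707)
C(U, B) = 2*B/(-52 + U) (C(U, B) = (2*B)/(-52 + U) = 2*B/(-52 + U))
(-1939 + G)/(C(31 - 13, 45) + z(f(4, -4))) = (-1939 + 2242/781)/(2*45/(-52 + (31 - 13)) + 67/((-4*4))) = -1512117/(781*(2*45/(-52 + 18) + 67/(-16))) = -1512117/(781*(2*45/(-34) + 67*(-1/16))) = -1512117/(781*(2*45*(-1/34) - 67/16)) = -1512117/(781*(-45/17 - 67/16)) = -1512117/(781*(-1859/272)) = -1512117/781*(-272/1859) = 411295824/1451879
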